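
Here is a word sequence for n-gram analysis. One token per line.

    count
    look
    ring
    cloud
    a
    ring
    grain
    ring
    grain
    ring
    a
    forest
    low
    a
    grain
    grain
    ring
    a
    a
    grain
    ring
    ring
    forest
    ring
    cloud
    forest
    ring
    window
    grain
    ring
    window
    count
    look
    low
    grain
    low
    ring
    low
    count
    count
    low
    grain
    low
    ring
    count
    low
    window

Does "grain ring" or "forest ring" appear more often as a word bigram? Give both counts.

"grain ring": 5 occurrences
"forest ring": 2 occurrences

"grain ring" (5 vs 2)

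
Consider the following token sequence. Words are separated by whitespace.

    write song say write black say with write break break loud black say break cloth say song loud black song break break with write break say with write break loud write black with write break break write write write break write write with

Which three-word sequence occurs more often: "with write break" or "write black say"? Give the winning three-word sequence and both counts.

"with write break" (4 vs 1)

"with write break": 4 occurrences
"write black say": 1 occurrence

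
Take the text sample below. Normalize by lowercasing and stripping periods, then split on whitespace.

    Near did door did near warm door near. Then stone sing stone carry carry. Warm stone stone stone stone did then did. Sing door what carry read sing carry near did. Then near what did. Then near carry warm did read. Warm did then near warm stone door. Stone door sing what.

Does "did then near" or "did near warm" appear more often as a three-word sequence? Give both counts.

"did then near" (3 vs 1)

"did then near": 3 occurrences
"did near warm": 1 occurrence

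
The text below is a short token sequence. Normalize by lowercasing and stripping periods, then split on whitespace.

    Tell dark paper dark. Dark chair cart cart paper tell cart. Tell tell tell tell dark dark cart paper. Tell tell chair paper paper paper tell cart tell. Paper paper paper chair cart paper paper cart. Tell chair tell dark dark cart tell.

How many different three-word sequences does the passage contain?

43 tokens → 41 trigram windows in total.
Repeated trigrams (each contributes count−1 duplicates):
  cart paper tell: 2
  dark dark cart: 2
  paper paper paper: 2
  paper tell cart: 2
  tell cart tell: 2
  tell dark dark: 2
  tell tell tell: 2
7 duplicate windows → 41 − 7 = 34 distinct.

34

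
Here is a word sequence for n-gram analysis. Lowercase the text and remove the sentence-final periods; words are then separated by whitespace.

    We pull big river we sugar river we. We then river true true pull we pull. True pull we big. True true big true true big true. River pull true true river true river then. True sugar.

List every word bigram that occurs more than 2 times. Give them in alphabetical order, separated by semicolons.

Bigram counts meeting the condition (more than 2 times):
  big true: 3
  true river: 3
  true true: 4

big true; true river; true true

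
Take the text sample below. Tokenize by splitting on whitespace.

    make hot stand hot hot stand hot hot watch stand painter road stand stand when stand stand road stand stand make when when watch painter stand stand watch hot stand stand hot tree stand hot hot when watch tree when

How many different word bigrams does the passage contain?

40 tokens → 39 bigram windows in total.
Repeated bigrams (each contributes count−1 duplicates):
  stand stand: 5
  stand hot: 4
  hot hot: 3
  hot stand: 3
  road stand: 2
  when watch: 2
13 duplicate windows → 39 − 13 = 26 distinct.

26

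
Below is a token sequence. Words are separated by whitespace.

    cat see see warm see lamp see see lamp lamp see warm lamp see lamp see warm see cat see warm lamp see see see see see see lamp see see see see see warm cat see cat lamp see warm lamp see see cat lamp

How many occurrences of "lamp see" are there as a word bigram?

8

Scanning the 45 overlapping bigram windows for "lamp see":
  position 6–7: lamp see
  position 10–11: lamp see
  position 13–14: lamp see
  position 15–16: lamp see
  position 22–23: lamp see
  position 29–30: lamp see
  position 39–40: lamp see
  position 42–43: lamp see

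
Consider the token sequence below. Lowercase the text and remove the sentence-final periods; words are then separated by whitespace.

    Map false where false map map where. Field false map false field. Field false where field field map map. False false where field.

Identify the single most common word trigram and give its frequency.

"false where field", 2 times

Trigram frequencies (highest first):
  false where field: 2
  map false where: 1
  false where false: 1
  where false map: 1
  false map map: 1
  map map where: 1
  … (14 more, each ≤ 1)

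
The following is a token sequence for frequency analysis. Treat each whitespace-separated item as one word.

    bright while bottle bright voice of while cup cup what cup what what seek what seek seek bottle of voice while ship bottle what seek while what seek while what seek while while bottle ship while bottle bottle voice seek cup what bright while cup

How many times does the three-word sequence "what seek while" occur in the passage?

Scanning the 43 overlapping trigram windows for "what seek while":
  position 24–26: what seek while
  position 27–29: what seek while
  position 30–32: what seek while

3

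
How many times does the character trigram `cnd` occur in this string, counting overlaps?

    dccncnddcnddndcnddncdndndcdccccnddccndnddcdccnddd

6

Sliding a length-3 window over the 49 characters (47 positions):
  position 5–7: cnd
  position 9–11: cnd
  position 15–17: cnd
  position 31–33: cnd
  position 36–38: cnd
  position 45–47: cnd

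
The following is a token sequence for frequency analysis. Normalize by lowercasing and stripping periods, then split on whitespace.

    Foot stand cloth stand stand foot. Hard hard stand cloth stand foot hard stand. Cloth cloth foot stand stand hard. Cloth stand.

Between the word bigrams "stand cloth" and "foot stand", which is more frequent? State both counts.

"stand cloth": 3 occurrences
"foot stand": 2 occurrences

"stand cloth" (3 vs 2)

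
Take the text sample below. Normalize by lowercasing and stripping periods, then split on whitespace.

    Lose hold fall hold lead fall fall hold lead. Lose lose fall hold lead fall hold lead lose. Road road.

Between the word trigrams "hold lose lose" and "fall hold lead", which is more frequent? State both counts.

"hold lose lose": 0 occurrences
"fall hold lead": 4 occurrences

"fall hold lead" (4 vs 0)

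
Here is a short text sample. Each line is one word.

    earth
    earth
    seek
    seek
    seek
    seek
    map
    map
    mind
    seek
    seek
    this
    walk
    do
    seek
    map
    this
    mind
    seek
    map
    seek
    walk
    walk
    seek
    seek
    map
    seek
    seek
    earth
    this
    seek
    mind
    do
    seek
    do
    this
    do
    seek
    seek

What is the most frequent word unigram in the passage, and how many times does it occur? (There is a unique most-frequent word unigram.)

"seek", 17 times

Unigram frequencies (highest first):
  seek: 17
  map: 5
  this: 4
  do: 4
  earth: 3
  mind: 3
  … (1 more, each ≤ 3)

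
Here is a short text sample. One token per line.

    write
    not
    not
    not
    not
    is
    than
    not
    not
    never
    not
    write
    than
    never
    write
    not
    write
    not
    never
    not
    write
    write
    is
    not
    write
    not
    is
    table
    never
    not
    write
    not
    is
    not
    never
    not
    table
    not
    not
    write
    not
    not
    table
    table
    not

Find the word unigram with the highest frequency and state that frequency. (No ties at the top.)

Unigram frequencies (highest first):
  not: 21
  write: 9
  never: 5
  is: 4
  table: 4
  than: 2

"not", 21 times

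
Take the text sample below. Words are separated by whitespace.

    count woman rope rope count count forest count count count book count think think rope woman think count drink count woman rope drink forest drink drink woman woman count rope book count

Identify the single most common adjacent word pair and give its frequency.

Bigram frequencies (highest first):
  count count: 3
  count woman: 2
  woman rope: 2
  book count: 2
  rope rope: 1
  rope count: 1
  … (20 more, each ≤ 1)

"count count", 3 times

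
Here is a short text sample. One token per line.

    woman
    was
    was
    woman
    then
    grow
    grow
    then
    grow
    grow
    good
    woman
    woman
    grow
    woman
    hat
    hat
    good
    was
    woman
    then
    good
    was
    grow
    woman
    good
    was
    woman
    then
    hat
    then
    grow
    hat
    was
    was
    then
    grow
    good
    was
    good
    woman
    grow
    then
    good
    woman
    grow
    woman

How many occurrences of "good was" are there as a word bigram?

4

Scanning the 46 overlapping bigram windows for "good was":
  position 18–19: good was
  position 22–23: good was
  position 26–27: good was
  position 38–39: good was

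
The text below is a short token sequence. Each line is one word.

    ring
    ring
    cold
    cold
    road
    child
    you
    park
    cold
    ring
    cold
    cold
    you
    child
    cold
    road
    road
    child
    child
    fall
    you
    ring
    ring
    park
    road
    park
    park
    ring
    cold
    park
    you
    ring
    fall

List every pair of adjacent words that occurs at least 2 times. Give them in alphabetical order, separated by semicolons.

Bigram counts meeting the condition (at least 2 times):
  cold cold: 2
  cold road: 2
  ring cold: 3
  ring ring: 2
  road child: 2
  you ring: 2

cold cold; cold road; ring cold; ring ring; road child; you ring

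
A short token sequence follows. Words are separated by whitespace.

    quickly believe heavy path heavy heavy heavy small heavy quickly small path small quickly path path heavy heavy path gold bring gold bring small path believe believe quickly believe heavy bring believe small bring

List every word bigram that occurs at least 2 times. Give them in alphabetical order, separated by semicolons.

believe heavy; gold bring; heavy heavy; heavy path; path heavy; quickly believe; small path

Bigram counts meeting the condition (at least 2 times):
  believe heavy: 2
  gold bring: 2
  heavy heavy: 3
  heavy path: 2
  path heavy: 2
  quickly believe: 2
  small path: 2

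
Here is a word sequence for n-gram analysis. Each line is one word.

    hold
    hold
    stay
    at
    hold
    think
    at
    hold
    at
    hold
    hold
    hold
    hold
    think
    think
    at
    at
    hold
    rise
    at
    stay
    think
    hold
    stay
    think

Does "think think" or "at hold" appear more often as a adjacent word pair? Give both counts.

"at hold" (4 vs 1)

"think think": 1 occurrence
"at hold": 4 occurrences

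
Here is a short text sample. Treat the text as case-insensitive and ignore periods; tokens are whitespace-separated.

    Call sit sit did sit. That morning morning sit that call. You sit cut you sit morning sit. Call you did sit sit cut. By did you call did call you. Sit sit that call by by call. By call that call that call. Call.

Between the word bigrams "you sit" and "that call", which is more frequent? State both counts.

"that call" (4 vs 3)

"you sit": 3 occurrences
"that call": 4 occurrences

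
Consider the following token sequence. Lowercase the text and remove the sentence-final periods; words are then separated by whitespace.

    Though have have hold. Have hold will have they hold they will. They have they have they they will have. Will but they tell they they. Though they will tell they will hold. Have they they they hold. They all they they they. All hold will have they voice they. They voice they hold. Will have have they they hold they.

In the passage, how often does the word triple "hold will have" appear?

3

Scanning the 59 overlapping trigram windows for "hold will have":
  position 6–8: hold will have
  position 45–47: hold will have
  position 54–56: hold will have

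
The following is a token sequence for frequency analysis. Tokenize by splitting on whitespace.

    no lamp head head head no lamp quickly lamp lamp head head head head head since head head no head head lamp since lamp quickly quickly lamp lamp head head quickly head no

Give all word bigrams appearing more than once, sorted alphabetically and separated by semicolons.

Bigram counts meeting the condition (more than once):
  head head: 9
  head no: 3
  lamp head: 3
  lamp lamp: 2
  lamp quickly: 2
  no lamp: 2
  quickly lamp: 2

head head; head no; lamp head; lamp lamp; lamp quickly; no lamp; quickly lamp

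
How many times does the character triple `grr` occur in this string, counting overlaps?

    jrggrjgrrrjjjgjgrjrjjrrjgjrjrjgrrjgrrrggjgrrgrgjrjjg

4

Sliding a length-3 window over the 52 characters (50 positions):
  position 7–9: grr
  position 31–33: grr
  position 35–37: grr
  position 42–44: grr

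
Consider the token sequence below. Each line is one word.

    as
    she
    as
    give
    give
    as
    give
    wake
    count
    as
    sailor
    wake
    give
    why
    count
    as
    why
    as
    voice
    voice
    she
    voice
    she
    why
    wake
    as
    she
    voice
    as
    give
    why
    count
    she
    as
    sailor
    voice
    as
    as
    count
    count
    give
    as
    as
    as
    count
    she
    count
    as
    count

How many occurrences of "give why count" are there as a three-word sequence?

2

Scanning the 47 overlapping trigram windows for "give why count":
  position 13–15: give why count
  position 30–32: give why count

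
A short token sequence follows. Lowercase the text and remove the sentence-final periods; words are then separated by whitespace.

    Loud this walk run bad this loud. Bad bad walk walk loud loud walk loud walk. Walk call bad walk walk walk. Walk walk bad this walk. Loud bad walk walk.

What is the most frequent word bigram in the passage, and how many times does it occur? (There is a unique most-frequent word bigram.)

Bigram frequencies (highest first):
  walk walk: 7
  bad walk: 3
  walk loud: 3
  this walk: 2
  bad this: 2
  loud bad: 2
  … (10 more, each ≤ 2)

"walk walk", 7 times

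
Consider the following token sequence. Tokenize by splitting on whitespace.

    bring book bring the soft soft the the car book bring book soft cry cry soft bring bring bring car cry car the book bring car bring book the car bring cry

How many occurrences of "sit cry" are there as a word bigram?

Scanning the 31 overlapping bigram windows for "sit cry":
  (none found)

0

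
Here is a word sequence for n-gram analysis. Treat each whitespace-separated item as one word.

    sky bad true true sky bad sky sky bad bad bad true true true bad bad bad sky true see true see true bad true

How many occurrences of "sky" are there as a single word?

5

Scanning the 25 tokens for "sky":
  position 1: sky
  position 5: sky
  position 7: sky
  position 8: sky
  position 18: sky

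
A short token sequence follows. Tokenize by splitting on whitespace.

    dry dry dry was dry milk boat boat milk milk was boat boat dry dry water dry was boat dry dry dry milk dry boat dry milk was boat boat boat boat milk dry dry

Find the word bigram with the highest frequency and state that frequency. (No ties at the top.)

Bigram frequencies (highest first):
  dry dry: 6
  boat boat: 5
  dry milk: 3
  was boat: 3
  boat dry: 3
  dry was: 2
  … (9 more, each ≤ 2)

"dry dry", 6 times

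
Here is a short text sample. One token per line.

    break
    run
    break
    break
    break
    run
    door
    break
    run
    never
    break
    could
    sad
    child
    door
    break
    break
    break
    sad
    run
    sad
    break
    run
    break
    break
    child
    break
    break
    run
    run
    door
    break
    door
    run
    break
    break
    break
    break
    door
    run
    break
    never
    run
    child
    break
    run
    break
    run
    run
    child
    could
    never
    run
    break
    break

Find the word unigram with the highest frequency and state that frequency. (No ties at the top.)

"break", 24 times

Unigram frequencies (highest first):
  break: 24
  run: 14
  door: 5
  child: 4
  never: 3
  sad: 3
  … (1 more, each ≤ 2)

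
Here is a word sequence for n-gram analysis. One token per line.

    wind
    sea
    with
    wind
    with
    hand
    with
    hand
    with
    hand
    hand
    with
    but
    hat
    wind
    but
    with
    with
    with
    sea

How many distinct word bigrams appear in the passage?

20 tokens → 19 bigram windows in total.
Repeated bigrams (each contributes count−1 duplicates):
  hand with: 3
  with hand: 3
  with with: 2
5 duplicate windows → 19 − 5 = 14 distinct.

14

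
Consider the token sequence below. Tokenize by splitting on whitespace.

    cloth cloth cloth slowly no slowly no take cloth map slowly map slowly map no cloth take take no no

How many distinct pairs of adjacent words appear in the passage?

15

20 tokens → 19 bigram windows in total.
Repeated bigrams (each contributes count−1 duplicates):
  cloth cloth: 2
  map slowly: 2
  slowly map: 2
  slowly no: 2
4 duplicate windows → 19 − 4 = 15 distinct.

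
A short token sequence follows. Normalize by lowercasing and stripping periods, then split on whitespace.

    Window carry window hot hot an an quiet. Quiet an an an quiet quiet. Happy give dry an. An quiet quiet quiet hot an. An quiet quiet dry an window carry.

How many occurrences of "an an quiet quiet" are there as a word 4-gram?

Scanning the 28 overlapping 4-gram windows for "an an quiet quiet":
  position 6–9: an an quiet quiet
  position 11–14: an an quiet quiet
  position 18–21: an an quiet quiet
  position 24–27: an an quiet quiet

4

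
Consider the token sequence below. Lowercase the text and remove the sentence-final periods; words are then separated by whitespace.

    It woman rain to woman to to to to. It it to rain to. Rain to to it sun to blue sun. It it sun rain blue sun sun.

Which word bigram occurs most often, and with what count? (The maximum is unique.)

Bigram frequencies (highest first):
  to to: 4
  rain to: 3
  to it: 2
  it it: 2
  to rain: 2
  it sun: 2
  … (12 more, each ≤ 2)

"to to", 4 times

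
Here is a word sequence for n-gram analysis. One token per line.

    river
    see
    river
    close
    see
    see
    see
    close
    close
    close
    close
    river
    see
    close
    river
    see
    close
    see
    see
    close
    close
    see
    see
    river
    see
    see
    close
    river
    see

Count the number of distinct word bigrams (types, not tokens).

8

29 tokens → 28 bigram windows in total.
Repeated bigrams (each contributes count−1 duplicates):
  river see: 5
  see close: 5
  see see: 5
  close close: 4
  close river: 3
  close see: 3
  see river: 2
20 duplicate windows → 28 − 20 = 8 distinct.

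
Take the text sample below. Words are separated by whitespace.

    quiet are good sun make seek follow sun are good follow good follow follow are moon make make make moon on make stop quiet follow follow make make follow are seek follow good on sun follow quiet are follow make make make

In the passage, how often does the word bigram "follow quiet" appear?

Scanning the 41 overlapping bigram windows for "follow quiet":
  position 36–37: follow quiet

1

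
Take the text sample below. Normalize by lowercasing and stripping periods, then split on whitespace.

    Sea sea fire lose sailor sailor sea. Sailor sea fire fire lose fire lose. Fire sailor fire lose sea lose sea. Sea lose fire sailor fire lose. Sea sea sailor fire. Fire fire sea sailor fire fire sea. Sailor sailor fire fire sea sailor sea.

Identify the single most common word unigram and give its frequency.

"fire", 15 times

Unigram frequencies (highest first):
  fire: 15
  sea: 13
  sailor: 10
  lose: 7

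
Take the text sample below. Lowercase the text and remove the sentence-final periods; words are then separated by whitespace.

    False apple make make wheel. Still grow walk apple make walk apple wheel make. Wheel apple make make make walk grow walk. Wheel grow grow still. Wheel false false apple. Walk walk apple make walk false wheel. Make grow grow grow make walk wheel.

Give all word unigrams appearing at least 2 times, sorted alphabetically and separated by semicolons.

Unigram counts meeting the condition (at least 2 times):
  apple: 6
  false: 4
  grow: 7
  make: 10
  still: 2
  walk: 8
  wheel: 7

apple; false; grow; make; still; walk; wheel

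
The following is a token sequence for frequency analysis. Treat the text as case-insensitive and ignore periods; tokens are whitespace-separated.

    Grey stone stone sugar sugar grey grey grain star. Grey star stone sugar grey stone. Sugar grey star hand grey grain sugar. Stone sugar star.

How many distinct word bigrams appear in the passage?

16

25 tokens → 24 bigram windows in total.
Repeated bigrams (each contributes count−1 duplicates):
  stone sugar: 4
  sugar grey: 3
  grey grain: 2
  grey star: 2
  grey stone: 2
8 duplicate windows → 24 − 8 = 16 distinct.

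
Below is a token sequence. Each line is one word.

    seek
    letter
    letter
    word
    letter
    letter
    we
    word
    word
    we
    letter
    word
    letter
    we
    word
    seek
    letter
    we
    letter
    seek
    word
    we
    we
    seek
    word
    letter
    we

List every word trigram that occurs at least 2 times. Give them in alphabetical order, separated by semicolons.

letter we word; letter word letter; word letter we

Trigram counts meeting the condition (at least 2 times):
  letter we word: 2
  letter word letter: 2
  word letter we: 2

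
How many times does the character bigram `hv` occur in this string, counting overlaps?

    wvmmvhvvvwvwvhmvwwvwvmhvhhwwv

Sliding a length-2 window over the 29 characters (28 positions):
  position 6–7: hv
  position 23–24: hv

2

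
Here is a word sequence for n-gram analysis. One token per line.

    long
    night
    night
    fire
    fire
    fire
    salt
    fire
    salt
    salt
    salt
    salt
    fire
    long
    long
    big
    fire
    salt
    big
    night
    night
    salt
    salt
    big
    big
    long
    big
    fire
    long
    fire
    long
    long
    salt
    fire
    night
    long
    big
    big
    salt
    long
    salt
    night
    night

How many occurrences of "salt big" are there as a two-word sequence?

2

Scanning the 42 overlapping bigram windows for "salt big":
  position 18–19: salt big
  position 23–24: salt big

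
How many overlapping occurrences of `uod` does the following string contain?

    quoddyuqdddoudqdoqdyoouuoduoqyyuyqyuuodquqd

3

Sliding a length-3 window over the 43 characters (41 positions):
  position 2–4: uod
  position 24–26: uod
  position 37–39: uod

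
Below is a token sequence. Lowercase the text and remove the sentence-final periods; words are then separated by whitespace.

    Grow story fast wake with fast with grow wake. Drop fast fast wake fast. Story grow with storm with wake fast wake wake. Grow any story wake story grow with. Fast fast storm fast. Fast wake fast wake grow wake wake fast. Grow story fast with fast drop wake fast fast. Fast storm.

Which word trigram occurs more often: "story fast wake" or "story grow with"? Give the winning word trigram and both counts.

"story grow with" (2 vs 1)

"story fast wake": 1 occurrence
"story grow with": 2 occurrences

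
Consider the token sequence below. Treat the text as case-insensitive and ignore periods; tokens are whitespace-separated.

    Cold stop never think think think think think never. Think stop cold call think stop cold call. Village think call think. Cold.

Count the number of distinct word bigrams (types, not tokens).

22 tokens → 21 bigram windows in total.
Repeated bigrams (each contributes count−1 duplicates):
  think think: 4
  call think: 2
  cold call: 2
  never think: 2
  stop cold: 2
  think stop: 2
8 duplicate windows → 21 − 8 = 13 distinct.

13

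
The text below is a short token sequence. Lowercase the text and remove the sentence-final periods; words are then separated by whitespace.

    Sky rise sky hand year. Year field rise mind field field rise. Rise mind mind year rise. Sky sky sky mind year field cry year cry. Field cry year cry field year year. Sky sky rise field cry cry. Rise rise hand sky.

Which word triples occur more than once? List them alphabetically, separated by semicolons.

cry year cry; field cry year; year cry field

Trigram counts meeting the condition (more than once):
  cry year cry: 2
  field cry year: 2
  year cry field: 2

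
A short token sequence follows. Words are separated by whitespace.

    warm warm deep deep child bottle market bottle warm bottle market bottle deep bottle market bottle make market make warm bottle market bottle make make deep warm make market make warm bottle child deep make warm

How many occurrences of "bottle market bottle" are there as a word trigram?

4

Scanning the 34 overlapping trigram windows for "bottle market bottle":
  position 6–8: bottle market bottle
  position 10–12: bottle market bottle
  position 14–16: bottle market bottle
  position 21–23: bottle market bottle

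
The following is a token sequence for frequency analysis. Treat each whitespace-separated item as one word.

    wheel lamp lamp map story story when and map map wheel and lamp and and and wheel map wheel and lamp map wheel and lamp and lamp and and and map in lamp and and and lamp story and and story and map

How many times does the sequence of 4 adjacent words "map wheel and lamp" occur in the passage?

3

Scanning the 40 overlapping 4-gram windows for "map wheel and lamp":
  position 10–13: map wheel and lamp
  position 18–21: map wheel and lamp
  position 22–25: map wheel and lamp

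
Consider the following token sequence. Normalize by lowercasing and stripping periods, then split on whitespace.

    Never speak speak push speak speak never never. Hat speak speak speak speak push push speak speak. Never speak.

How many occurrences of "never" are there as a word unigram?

4

Scanning the 19 tokens for "never":
  position 1: never
  position 7: never
  position 8: never
  position 18: never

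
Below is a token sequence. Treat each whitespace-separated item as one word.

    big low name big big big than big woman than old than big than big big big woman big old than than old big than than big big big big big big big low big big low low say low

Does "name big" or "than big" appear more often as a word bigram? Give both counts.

"name big": 1 occurrence
"than big": 4 occurrences

"than big" (4 vs 1)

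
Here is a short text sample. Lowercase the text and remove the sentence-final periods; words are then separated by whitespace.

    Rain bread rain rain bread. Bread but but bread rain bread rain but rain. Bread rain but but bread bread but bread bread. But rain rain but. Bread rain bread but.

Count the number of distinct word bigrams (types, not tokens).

31 tokens → 30 bigram windows in total.
Repeated bigrams (each contributes count−1 duplicates):
  bread rain: 5
  rain bread: 5
  bread but: 4
  but bread: 4
  bread bread: 3
  rain but: 3
  but but: 2
  but rain: 2
  … (1 more repeated)
21 duplicate windows → 30 − 21 = 9 distinct.

9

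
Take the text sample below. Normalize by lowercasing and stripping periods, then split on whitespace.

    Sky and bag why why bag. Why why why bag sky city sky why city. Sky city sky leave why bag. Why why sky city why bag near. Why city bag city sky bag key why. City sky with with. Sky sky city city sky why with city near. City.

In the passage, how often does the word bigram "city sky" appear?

Scanning the 49 overlapping bigram windows for "city sky":
  position 12–13: city sky
  position 15–16: city sky
  position 17–18: city sky
  position 32–33: city sky
  position 37–38: city sky
  position 44–45: city sky

6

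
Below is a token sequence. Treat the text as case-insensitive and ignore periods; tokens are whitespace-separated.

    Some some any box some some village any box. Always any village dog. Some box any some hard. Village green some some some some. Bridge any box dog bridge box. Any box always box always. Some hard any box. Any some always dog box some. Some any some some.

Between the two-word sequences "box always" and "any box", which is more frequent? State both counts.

"box always": 3 occurrences
"any box": 5 occurrences

"any box" (5 vs 3)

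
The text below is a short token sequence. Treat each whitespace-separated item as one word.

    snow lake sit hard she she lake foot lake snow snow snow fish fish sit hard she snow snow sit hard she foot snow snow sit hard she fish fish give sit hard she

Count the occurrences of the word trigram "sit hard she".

5

Scanning the 32 overlapping trigram windows for "sit hard she":
  position 3–5: sit hard she
  position 15–17: sit hard she
  position 20–22: sit hard she
  position 26–28: sit hard she
  position 32–34: sit hard she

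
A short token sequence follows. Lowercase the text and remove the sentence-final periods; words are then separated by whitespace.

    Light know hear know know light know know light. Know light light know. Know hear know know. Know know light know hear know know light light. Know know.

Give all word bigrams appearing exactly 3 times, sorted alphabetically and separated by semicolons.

Bigram counts meeting the condition (exactly 3 times):
  hear know: 3
  know hear: 3

hear know; know hear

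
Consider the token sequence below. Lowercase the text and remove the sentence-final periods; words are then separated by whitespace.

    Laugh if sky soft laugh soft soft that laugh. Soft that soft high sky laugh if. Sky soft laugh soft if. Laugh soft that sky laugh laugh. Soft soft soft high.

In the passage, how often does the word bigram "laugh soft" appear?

Scanning the 30 overlapping bigram windows for "laugh soft":
  position 5–6: laugh soft
  position 9–10: laugh soft
  position 19–20: laugh soft
  position 22–23: laugh soft
  position 27–28: laugh soft

5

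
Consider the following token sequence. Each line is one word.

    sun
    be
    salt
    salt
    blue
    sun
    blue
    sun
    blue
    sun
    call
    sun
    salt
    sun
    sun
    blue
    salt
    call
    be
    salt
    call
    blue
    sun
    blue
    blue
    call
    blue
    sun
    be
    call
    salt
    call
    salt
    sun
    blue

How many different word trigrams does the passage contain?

35 tokens → 33 trigram windows in total.
Repeated trigrams (each contributes count−1 duplicates):
  blue sun blue: 3
  call blue sun: 2
  sun blue sun: 2
4 duplicate windows → 33 − 4 = 29 distinct.

29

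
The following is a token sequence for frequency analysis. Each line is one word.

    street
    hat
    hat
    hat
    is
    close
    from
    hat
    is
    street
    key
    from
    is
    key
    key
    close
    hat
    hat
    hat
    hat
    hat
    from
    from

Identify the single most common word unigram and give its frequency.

"hat", 9 times

Unigram frequencies (highest first):
  hat: 9
  from: 4
  is: 3
  key: 3
  street: 2
  close: 2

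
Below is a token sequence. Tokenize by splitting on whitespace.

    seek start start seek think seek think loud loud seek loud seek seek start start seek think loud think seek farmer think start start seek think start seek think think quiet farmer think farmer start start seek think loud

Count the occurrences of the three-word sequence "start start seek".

Scanning the 37 overlapping trigram windows for "start start seek":
  position 2–4: start start seek
  position 14–16: start start seek
  position 23–25: start start seek
  position 35–37: start start seek

4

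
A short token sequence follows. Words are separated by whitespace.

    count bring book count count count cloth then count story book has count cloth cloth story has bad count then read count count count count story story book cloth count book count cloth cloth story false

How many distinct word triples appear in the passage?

30

36 tokens → 34 trigram windows in total.
Repeated trigrams (each contributes count−1 duplicates):
  count count count: 3
  cloth cloth story: 2
  count cloth cloth: 2
4 duplicate windows → 34 − 4 = 30 distinct.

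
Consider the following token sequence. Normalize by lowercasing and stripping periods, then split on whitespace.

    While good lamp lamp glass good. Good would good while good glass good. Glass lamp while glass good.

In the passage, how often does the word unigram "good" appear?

Scanning the 18 tokens for "good":
  position 2: good
  position 6: good
  position 7: good
  position 9: good
  position 11: good
  position 13: good
  position 18: good

7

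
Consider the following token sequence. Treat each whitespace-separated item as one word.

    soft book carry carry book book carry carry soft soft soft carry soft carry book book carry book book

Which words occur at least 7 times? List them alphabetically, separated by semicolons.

book; carry

Unigram counts meeting the condition (at least 7 times):
  book: 7
  carry: 7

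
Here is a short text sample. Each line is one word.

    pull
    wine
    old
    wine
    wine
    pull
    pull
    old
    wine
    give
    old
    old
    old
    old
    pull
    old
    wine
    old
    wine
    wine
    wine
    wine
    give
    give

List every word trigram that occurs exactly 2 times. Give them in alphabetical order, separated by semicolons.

old old old; old wine wine; pull old wine; wine old wine; wine wine wine

Trigram counts meeting the condition (exactly 2 times):
  old old old: 2
  old wine wine: 2
  pull old wine: 2
  wine old wine: 2
  wine wine wine: 2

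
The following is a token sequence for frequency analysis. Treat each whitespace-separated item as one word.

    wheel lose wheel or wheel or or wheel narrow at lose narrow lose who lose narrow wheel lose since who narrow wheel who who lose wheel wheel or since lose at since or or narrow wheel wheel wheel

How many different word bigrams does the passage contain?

25

38 tokens → 37 bigram windows in total.
Repeated bigrams (each contributes count−1 duplicates):
  narrow wheel: 3
  wheel or: 3
  wheel wheel: 3
  lose narrow: 2
  lose wheel: 2
  or or: 2
  or wheel: 2
  wheel lose: 2
  … (1 more repeated)
12 duplicate windows → 37 − 12 = 25 distinct.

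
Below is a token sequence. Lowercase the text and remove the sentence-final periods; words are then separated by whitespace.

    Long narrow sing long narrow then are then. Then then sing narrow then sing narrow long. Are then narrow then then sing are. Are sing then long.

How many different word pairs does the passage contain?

17

27 tokens → 26 bigram windows in total.
Repeated bigrams (each contributes count−1 duplicates):
  narrow then: 3
  then sing: 3
  then then: 3
  are then: 2
  long narrow: 2
  sing narrow: 2
9 duplicate windows → 26 − 9 = 17 distinct.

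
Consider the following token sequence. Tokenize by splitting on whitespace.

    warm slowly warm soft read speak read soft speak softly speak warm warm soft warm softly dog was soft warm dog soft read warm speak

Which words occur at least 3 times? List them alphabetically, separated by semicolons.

read; soft; speak; warm

Unigram counts meeting the condition (at least 3 times):
  read: 3
  soft: 5
  speak: 4
  warm: 7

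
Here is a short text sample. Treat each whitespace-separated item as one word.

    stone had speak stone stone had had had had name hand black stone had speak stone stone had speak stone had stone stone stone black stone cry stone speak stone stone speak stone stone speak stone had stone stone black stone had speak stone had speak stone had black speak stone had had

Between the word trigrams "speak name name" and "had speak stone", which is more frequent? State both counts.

"had speak stone" (5 vs 0)

"speak name name": 0 occurrences
"had speak stone": 5 occurrences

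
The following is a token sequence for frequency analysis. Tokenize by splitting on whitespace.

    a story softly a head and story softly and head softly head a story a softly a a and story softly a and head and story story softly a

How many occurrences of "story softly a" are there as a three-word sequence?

Scanning the 27 overlapping trigram windows for "story softly a":
  position 2–4: story softly a
  position 20–22: story softly a
  position 27–29: story softly a

3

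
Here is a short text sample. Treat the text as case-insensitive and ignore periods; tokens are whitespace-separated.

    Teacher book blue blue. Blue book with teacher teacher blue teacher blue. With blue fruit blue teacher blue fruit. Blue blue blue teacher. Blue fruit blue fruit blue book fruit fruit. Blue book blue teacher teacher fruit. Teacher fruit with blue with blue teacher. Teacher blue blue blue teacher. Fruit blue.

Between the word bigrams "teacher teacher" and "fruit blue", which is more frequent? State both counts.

"teacher teacher": 3 occurrences
"fruit blue": 6 occurrences

"fruit blue" (6 vs 3)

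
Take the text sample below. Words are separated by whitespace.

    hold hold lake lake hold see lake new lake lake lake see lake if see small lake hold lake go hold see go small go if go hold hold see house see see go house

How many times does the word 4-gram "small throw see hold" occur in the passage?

0

Scanning the 32 overlapping 4-gram windows for "small throw see hold":
  (none found)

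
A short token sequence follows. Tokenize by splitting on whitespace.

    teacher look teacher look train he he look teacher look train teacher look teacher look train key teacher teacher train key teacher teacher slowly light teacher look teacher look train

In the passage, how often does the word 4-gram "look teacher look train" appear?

Scanning the 27 overlapping 4-gram windows for "look teacher look train":
  position 2–5: look teacher look train
  position 8–11: look teacher look train
  position 13–16: look teacher look train
  position 27–30: look teacher look train

4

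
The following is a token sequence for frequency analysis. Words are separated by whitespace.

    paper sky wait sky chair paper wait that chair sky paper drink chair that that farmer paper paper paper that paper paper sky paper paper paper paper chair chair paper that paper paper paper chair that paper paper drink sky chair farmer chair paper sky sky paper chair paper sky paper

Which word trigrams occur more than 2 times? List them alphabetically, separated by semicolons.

paper paper paper; that paper paper

Trigram counts meeting the condition (more than 2 times):
  paper paper paper: 4
  that paper paper: 3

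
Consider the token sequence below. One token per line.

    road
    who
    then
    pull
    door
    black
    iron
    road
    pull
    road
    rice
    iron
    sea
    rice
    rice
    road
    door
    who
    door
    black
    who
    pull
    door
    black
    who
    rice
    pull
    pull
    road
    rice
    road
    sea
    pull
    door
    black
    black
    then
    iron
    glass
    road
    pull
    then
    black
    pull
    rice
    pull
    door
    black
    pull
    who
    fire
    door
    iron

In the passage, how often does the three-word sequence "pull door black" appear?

Scanning the 51 overlapping trigram windows for "pull door black":
  position 4–6: pull door black
  position 22–24: pull door black
  position 33–35: pull door black
  position 46–48: pull door black

4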